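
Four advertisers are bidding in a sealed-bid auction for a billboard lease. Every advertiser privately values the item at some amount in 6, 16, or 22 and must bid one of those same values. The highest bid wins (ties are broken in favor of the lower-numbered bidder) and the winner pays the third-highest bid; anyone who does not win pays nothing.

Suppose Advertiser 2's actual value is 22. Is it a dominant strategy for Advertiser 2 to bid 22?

Check each profile of the others' bids and compare truth against every alternative bid.
Others bid (6, 6, 22): truth gives 16, best alternative gives 0.
Others bid (6, 22, 6): truth gives 16, best alternative gives 0.
Others bid (16, 6, 6): truth gives 16, best alternative gives 0.
Others bid (6, 16, 22): truth gives 6, best alternative gives 0.
Others bid (6, 22, 16): truth gives 6, best alternative gives 0.
Others bid (16, 6, 16): truth gives 6, best alternative gives 0.
(Remaining 21 profiles checked similarly; truth is weakly best in each.)
In every case the truthful bid is at least as good as any alternative, so it is a dominant strategy.

Yes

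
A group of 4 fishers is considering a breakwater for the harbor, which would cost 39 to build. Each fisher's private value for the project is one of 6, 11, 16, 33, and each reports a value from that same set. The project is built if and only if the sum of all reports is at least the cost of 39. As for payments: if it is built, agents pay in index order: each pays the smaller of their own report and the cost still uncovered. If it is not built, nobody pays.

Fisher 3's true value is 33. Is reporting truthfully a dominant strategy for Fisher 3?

No

Consider the case where Fisher 1 reports 6, Fisher 2 reports 6 and Fisher 4 reports 11.
Truthful report 33: project built, pays 27, utility 33 - 27 = 6.
Report 16 instead: project built, pays 16, utility 33 - 16 = 17.
Since 17 > 6, reporting 16 is strictly better here, so truthful reporting is not dominant.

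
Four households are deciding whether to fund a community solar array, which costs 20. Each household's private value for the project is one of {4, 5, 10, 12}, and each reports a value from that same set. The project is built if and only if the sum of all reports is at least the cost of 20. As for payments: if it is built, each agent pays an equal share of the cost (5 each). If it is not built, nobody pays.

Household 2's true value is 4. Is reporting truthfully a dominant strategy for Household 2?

Check each profile of the others' reports and compare truth against every alternative report.
Others report (5, 5, 5): truth gives 0, best alternative gives -1.
Others report (4, 4, 10): truth gives -1, best alternative gives -1.
Others report (4, 4, 12): truth gives -1, best alternative gives -1.
Others report (4, 5, 10): truth gives -1, best alternative gives -1.
Others report (4, 5, 12): truth gives -1, best alternative gives -1.
Others report (4, 10, 4): truth gives -1, best alternative gives -1.
(Remaining 58 profiles checked similarly; truth is weakly best in each.)
In every case the truthful report is at least as good as any alternative, so it is a dominant strategy.

Yes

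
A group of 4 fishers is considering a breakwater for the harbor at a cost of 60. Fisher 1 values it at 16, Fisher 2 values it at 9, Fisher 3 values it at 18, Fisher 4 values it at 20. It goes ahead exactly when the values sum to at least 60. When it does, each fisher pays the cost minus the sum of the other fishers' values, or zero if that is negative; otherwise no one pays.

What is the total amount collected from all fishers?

Total value 63 ≥ cost 60, so it is built.
Fisher 1: others sum to 47; max(0, 60 - 47) = 13.
Fisher 2: others sum to 54; max(0, 60 - 54) = 6.
Fisher 3: others sum to 45; max(0, 60 - 45) = 15.
Fisher 4: others sum to 43; max(0, 60 - 43) = 17.
Total collected = 13 + 6 + 15 + 17 = 51.

51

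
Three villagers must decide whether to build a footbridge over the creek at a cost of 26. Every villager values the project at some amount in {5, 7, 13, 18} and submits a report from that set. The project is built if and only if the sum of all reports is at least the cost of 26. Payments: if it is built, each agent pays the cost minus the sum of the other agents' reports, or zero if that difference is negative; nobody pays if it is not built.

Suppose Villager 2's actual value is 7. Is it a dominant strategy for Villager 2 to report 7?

Yes

Check each profile of the others' reports and compare truth against every alternative report.
Others report (13, 13): truth gives 7, best alternative gives 7.
Others report (13, 18): truth gives 7, best alternative gives 7.
Others report (18, 13): truth gives 7, best alternative gives 7.
Others report (18, 18): truth gives 7, best alternative gives 7.
Others report (7, 18): truth gives 6, best alternative gives 6.
Others report (18, 7): truth gives 6, best alternative gives 6.
(Remaining 10 profiles checked similarly; truth is weakly best in each.)
In every case the truthful report is at least as good as any alternative, so it is a dominant strategy.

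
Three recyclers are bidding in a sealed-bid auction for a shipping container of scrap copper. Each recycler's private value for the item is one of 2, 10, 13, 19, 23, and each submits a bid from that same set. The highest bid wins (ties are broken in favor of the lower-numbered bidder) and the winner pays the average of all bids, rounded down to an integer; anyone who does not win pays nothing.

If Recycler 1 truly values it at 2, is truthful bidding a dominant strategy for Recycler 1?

Yes

Check each profile of the others' bids and compare truth against every alternative bid.
Others bid (10, 10): truth gives 0, best alternative gives -8.
Others bid (2, 10): truth gives 0, best alternative gives -5.
Others bid (10, 2): truth gives 0, best alternative gives -5.
Others bid (2, 2): truth gives 0, best alternative gives -2.
Others bid (2, 13): truth gives 0, best alternative gives 0.
Others bid (2, 19): truth gives 0, best alternative gives 0.
(Remaining 19 profiles checked similarly; truth is weakly best in each.)
In every case the truthful bid is at least as good as any alternative, so it is a dominant strategy.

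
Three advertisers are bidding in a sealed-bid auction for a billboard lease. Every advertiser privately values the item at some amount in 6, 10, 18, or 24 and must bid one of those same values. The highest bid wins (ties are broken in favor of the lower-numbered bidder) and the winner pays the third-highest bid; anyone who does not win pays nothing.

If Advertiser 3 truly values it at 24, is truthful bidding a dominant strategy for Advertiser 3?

Yes

Check each profile of the others' bids and compare truth against every alternative bid.
Others bid (6, 18): truth gives 18, best alternative gives 0.
Others bid (18, 6): truth gives 18, best alternative gives 0.
Others bid (10, 18): truth gives 14, best alternative gives 0.
Others bid (18, 10): truth gives 14, best alternative gives 0.
Others bid (18, 18): truth gives 6, best alternative gives 0.
Others bid (6, 6): truth gives 18, best alternative gives 18.
(Remaining 10 profiles checked similarly; truth is weakly best in each.)
In every case the truthful bid is at least as good as any alternative, so it is a dominant strategy.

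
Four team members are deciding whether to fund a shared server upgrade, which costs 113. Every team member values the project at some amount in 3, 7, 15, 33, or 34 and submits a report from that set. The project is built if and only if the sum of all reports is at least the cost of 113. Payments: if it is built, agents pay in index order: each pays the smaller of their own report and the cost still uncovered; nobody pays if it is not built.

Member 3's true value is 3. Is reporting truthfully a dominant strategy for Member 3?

Yes

Check each profile of the others' reports and compare truth against every alternative report.
Others report (3, 3, 3): truth gives 0, best alternative gives 0.
Others report (3, 3, 7): truth gives 0, best alternative gives 0.
Others report (3, 3, 15): truth gives 0, best alternative gives 0.
Others report (3, 3, 33): truth gives 0, best alternative gives 0.
Others report (3, 3, 34): truth gives 0, best alternative gives 0.
Others report (3, 7, 3): truth gives 0, best alternative gives 0.
(Remaining 119 profiles checked similarly; truth is weakly best in each.)
In every case the truthful report is at least as good as any alternative, so it is a dominant strategy.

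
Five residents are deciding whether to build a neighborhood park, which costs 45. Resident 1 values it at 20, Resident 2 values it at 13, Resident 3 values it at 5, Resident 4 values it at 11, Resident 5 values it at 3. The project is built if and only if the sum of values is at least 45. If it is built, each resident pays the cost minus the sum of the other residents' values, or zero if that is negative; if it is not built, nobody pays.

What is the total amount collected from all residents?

23

Total value 52 ≥ cost 45, so it is built.
Resident 1: others sum to 32; max(0, 45 - 32) = 13.
Resident 2: others sum to 39; max(0, 45 - 39) = 6.
Resident 3: others sum to 47; max(0, 45 - 47) = 0.
Resident 4: others sum to 41; max(0, 45 - 41) = 4.
Resident 5: others sum to 49; max(0, 45 - 49) = 0.
Total collected = 13 + 6 + 0 + 4 + 0 = 23.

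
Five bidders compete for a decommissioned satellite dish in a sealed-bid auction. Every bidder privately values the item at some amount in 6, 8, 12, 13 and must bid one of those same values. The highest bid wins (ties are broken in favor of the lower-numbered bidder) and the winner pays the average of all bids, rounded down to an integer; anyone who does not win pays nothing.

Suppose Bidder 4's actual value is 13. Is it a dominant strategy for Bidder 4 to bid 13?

Consider the case where Bidder 1 bids 6, Bidder 2 bids 6, Bidder 3 bids 6 and Bidder 5 bids 6.
Truthful bid 13: wins, pays 7, utility 13 - 7 = 6.
Bid 8 instead: wins, pays 6, utility 13 - 6 = 7.
Since 7 > 6, bidding 8 is strictly better here, so truthful bidding is not dominant.

No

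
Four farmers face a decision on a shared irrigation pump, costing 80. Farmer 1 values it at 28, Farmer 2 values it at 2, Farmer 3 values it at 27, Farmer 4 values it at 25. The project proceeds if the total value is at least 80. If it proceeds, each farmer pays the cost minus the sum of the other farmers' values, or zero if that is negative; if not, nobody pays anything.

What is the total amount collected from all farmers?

Total value 82 ≥ cost 80, so it is built.
Farmer 1: others sum to 54; max(0, 80 - 54) = 26.
Farmer 2: others sum to 80; max(0, 80 - 80) = 0.
Farmer 3: others sum to 55; max(0, 80 - 55) = 25.
Farmer 4: others sum to 57; max(0, 80 - 57) = 23.
Total collected = 26 + 0 + 25 + 23 = 74.

74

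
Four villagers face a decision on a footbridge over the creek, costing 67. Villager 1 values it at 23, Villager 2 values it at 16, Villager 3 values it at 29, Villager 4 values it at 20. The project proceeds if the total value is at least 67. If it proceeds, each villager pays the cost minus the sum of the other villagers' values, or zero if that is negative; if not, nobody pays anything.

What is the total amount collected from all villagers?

Total value 88 ≥ cost 67, so it is built.
Villager 1: others sum to 65; max(0, 67 - 65) = 2.
Villager 2: others sum to 72; max(0, 67 - 72) = 0.
Villager 3: others sum to 59; max(0, 67 - 59) = 8.
Villager 4: others sum to 68; max(0, 67 - 68) = 0.
Total collected = 2 + 0 + 8 + 0 = 10.

10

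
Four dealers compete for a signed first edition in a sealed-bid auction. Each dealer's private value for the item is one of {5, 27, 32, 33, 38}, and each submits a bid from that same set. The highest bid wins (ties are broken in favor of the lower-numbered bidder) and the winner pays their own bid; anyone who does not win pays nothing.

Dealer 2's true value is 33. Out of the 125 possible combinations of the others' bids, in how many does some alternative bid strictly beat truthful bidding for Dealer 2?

Others bid (5, 5, 5): truth gives 0; bid 27 gives 6 > 0. Violating.
Others bid (5, 5, 27): truth gives 0; bid 27 gives 6 > 0. Violating.
Others bid (5, 5, 32): truth gives 0; bid 32 gives 1 > 0. Violating.
Others bid (5, 27, 5): truth gives 0; bid 27 gives 6 > 0. Violating.
Others bid (5, 5, 33): truth gives 0; no alternative beats it.
Others bid (5, 5, 38): truth gives 0; no alternative beats it.
(Checking all 125 profiles: 18 have a profitable deviation, 107 do not.)

18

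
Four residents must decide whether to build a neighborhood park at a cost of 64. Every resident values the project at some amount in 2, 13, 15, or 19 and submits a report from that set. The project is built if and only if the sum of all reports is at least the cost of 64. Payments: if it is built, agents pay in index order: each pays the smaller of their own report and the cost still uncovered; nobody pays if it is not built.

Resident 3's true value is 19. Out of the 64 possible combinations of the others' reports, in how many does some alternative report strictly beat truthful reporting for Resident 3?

10

Others report (13, 19, 19): truth gives 0; report 13 gives 6 > 0. Violating.
Others report (15, 15, 19): truth gives 0; report 15 gives 4 > 0. Violating.
Others report (15, 19, 15): truth gives 0; report 15 gives 4 > 0. Violating.
Others report (15, 19, 19): truth gives 0; report 13 gives 6 > 0. Violating.
Others report (2, 2, 2): truth gives 0; no alternative beats it.
Others report (2, 2, 13): truth gives 0; no alternative beats it.
(Checking all 64 profiles: 10 have a profitable deviation, 54 do not.)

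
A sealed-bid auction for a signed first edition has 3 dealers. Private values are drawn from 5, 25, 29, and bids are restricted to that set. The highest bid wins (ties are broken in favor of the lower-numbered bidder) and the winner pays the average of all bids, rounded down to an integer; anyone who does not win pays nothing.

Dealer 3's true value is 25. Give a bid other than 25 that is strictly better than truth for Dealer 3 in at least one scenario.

29

Suppose Dealer 1 bids 5 and Dealer 2 bids 25.
Bid 25: loses, pays 0, utility 0.
Bid 29: wins, pays 19, utility 25 - 19 = 6.
So bidding 29 beats truth here (6 > 0).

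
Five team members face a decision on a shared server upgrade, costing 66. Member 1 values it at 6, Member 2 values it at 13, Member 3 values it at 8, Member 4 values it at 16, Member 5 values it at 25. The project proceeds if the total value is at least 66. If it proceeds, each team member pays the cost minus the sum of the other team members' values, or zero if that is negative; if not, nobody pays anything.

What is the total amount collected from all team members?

Total value 68 ≥ cost 66, so it is built.
Member 1: others sum to 62; max(0, 66 - 62) = 4.
Member 2: others sum to 55; max(0, 66 - 55) = 11.
Member 3: others sum to 60; max(0, 66 - 60) = 6.
Member 4: others sum to 52; max(0, 66 - 52) = 14.
Member 5: others sum to 43; max(0, 66 - 43) = 23.
Total collected = 4 + 11 + 6 + 14 + 23 = 58.

58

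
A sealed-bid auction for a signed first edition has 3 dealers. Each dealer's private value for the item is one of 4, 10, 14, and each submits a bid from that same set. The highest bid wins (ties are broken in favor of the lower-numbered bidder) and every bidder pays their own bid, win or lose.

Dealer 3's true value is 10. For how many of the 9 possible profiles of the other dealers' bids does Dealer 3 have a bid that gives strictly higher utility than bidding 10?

8

Others bid (4, 10): truth gives -10; bid 4 gives -4 > -10. Violating.
Others bid (4, 14): truth gives -10; bid 4 gives -4 > -10. Violating.
Others bid (10, 4): truth gives -10; bid 4 gives -4 > -10. Violating.
Others bid (10, 10): truth gives -10; bid 4 gives -4 > -10. Violating.
Others bid (4, 4): truth gives 0; no alternative beats it.
(Checking all 9 profiles: 8 have a profitable deviation, 1 does not.)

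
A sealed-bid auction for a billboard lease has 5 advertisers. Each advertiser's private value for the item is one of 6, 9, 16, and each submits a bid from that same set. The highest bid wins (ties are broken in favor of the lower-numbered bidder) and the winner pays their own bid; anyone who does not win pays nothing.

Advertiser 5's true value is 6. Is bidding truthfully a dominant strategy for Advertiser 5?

Yes

Check each profile of the others' bids and compare truth against every alternative bid.
Others bid (6, 6, 6, 6): truth gives 0, best alternative gives -3.
Others bid (6, 6, 6, 9): truth gives 0, best alternative gives 0.
Others bid (6, 6, 6, 16): truth gives 0, best alternative gives 0.
Others bid (6, 6, 9, 6): truth gives 0, best alternative gives 0.
Others bid (6, 6, 9, 9): truth gives 0, best alternative gives 0.
Others bid (6, 6, 9, 16): truth gives 0, best alternative gives 0.
(Remaining 75 profiles checked similarly; truth is weakly best in each.)
In every case the truthful bid is at least as good as any alternative, so it is a dominant strategy.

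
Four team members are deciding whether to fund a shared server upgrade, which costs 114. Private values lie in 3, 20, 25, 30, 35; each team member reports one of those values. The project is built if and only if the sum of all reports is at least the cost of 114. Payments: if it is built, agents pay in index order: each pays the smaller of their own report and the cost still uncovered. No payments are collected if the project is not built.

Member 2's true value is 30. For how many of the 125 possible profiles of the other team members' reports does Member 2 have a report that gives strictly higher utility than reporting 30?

Others report (20, 35, 35): truth gives 0; report 25 gives 5 > 0. Violating.
Others report (25, 30, 35): truth gives 0; report 25 gives 5 > 0. Violating.
Others report (25, 35, 30): truth gives 0; report 25 gives 5 > 0. Violating.
Others report (25, 35, 35): truth gives 0; report 20 gives 10 > 0. Violating.
Others report (3, 3, 3): truth gives 0; no alternative beats it.
Others report (3, 3, 20): truth gives 0; no alternative beats it.
(Checking all 125 profiles: 20 have a profitable deviation, 105 do not.)

20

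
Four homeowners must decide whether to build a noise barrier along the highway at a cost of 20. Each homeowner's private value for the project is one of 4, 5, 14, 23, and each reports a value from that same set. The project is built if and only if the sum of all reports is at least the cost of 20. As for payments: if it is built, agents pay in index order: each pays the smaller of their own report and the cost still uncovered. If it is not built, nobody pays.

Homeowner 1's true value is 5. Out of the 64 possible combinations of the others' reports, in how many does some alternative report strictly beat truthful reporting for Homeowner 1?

56

Others report (4, 4, 14): truth gives 0; report 4 gives 1 > 0. Violating.
Others report (4, 4, 23): truth gives 0; report 4 gives 1 > 0. Violating.
Others report (4, 5, 14): truth gives 0; report 4 gives 1 > 0. Violating.
Others report (4, 5, 23): truth gives 0; report 4 gives 1 > 0. Violating.
Others report (4, 4, 4): truth gives 0; no alternative beats it.
Others report (4, 4, 5): truth gives 0; no alternative beats it.
(Checking all 64 profiles: 56 have a profitable deviation, 8 do not.)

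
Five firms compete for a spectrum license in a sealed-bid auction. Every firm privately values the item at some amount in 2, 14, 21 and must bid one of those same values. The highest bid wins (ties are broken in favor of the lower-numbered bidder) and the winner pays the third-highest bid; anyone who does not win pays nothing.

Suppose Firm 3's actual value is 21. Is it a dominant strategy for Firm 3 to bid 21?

Yes

Check each profile of the others' bids and compare truth against every alternative bid.
Others bid (2, 2, 2, 21): truth gives 19, best alternative gives 0.
Others bid (2, 2, 21, 2): truth gives 19, best alternative gives 0.
Others bid (2, 14, 2, 2): truth gives 19, best alternative gives 0.
Others bid (14, 2, 2, 2): truth gives 19, best alternative gives 0.
Others bid (2, 2, 14, 21): truth gives 7, best alternative gives 0.
Others bid (2, 2, 21, 14): truth gives 7, best alternative gives 0.
(Remaining 75 profiles checked similarly; truth is weakly best in each.)
In every case the truthful bid is at least as good as any alternative, so it is a dominant strategy.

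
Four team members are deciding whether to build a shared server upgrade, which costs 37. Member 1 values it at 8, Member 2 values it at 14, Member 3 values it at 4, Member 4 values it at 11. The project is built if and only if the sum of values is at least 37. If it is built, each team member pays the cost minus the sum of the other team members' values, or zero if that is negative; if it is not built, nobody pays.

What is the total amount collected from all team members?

37

Total value 37 ≥ cost 37, so it is built.
Member 1: others sum to 29; max(0, 37 - 29) = 8.
Member 2: others sum to 23; max(0, 37 - 23) = 14.
Member 3: others sum to 33; max(0, 37 - 33) = 4.
Member 4: others sum to 26; max(0, 37 - 26) = 11.
Total collected = 8 + 14 + 4 + 11 = 37.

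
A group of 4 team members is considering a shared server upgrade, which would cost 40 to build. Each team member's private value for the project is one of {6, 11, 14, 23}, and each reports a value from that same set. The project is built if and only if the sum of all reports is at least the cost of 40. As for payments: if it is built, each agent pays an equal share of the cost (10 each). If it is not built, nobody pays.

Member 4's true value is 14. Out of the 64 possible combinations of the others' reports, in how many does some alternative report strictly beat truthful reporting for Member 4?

4

Others report (6, 6, 6): truth gives 0; report 23 gives 4 > 0. Violating.
Others report (6, 6, 11): truth gives 0; report 23 gives 4 > 0. Violating.
Others report (6, 11, 6): truth gives 0; report 23 gives 4 > 0. Violating.
Others report (11, 6, 6): truth gives 0; report 23 gives 4 > 0. Violating.
Others report (6, 6, 14): truth gives 4; no alternative beats it.
Others report (6, 6, 23): truth gives 4; no alternative beats it.
(Checking all 64 profiles: 4 have a profitable deviation, 60 do not.)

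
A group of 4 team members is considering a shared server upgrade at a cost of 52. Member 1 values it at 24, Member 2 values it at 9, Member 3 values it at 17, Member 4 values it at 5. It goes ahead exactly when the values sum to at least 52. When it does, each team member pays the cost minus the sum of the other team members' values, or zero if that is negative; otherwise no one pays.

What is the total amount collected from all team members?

43

Total value 55 ≥ cost 52, so it is built.
Member 1: others sum to 31; max(0, 52 - 31) = 21.
Member 2: others sum to 46; max(0, 52 - 46) = 6.
Member 3: others sum to 38; max(0, 52 - 38) = 14.
Member 4: others sum to 50; max(0, 52 - 50) = 2.
Total collected = 21 + 6 + 14 + 2 = 43.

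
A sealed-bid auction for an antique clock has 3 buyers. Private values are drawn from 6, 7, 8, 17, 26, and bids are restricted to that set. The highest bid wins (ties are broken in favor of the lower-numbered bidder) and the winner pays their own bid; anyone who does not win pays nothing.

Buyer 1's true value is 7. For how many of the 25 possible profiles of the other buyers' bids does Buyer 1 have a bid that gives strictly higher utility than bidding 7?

Others bid (6, 6): truth gives 0; bid 6 gives 1 > 0. Violating.
Others bid (6, 7): truth gives 0; no alternative beats it.
Others bid (6, 8): truth gives 0; no alternative beats it.
(Checking all 25 profiles: 1 has a profitable deviation, 24 do not.)

1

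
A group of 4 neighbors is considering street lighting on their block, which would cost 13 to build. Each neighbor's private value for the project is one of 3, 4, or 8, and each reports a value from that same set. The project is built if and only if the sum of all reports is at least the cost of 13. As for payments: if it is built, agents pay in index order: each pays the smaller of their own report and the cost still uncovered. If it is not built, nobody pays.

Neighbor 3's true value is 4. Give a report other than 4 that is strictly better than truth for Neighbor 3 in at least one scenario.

3

Suppose Neighbor 1 reports 3, Neighbor 2 reports 3 and Neighbor 4 reports 4.
Report 4: project built, pays 4, utility 4 - 4 = 0.
Report 3: project built, pays 3, utility 4 - 3 = 1.
So reporting 3 beats truth here (1 > 0).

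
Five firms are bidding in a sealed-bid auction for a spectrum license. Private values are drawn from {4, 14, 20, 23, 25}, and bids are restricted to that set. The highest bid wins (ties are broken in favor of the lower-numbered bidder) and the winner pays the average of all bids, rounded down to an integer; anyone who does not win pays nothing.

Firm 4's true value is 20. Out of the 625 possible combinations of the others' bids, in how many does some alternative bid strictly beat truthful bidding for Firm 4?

Others bid (4, 4, 4, 4): truth gives 13; bid 14 gives 14 > 13. Violating.
Others bid (4, 4, 4, 14): truth gives 11; bid 14 gives 12 > 11. Violating.
Others bid (4, 4, 4, 23): truth gives 0; bid 23 gives 9 > 0. Violating.
Others bid (4, 4, 4, 25): truth gives 0; bid 25 gives 8 > 0. Violating.
Others bid (4, 4, 4, 20): truth gives 10; no alternative beats it.
Others bid (4, 4, 14, 4): truth gives 11; no alternative beats it.
(Checking all 625 profiles: 228 have a profitable deviation, 397 do not.)

228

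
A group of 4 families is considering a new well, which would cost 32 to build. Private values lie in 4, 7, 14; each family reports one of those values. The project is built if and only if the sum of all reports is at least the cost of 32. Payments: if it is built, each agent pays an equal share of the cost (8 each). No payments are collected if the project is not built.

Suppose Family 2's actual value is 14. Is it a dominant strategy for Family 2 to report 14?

Yes

Check each profile of the others' reports and compare truth against every alternative report.
Others report (4, 4, 14): truth gives 6, best alternative gives 0.
Others report (4, 7, 7): truth gives 6, best alternative gives 0.
Others report (4, 14, 4): truth gives 6, best alternative gives 0.
Others report (7, 4, 7): truth gives 6, best alternative gives 0.
Others report (7, 7, 4): truth gives 6, best alternative gives 0.
Others report (7, 7, 7): truth gives 6, best alternative gives 0.
(Remaining 21 profiles checked similarly; truth is weakly best in each.)
In every case the truthful report is at least as good as any alternative, so it is a dominant strategy.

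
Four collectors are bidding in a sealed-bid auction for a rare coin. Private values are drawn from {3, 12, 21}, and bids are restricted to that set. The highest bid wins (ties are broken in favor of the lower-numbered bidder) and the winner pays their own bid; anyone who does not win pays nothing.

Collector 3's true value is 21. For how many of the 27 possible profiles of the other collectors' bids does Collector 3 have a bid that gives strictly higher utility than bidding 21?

Others bid (3, 3, 3): truth gives 0; bid 12 gives 9 > 0. Violating.
Others bid (3, 3, 12): truth gives 0; bid 12 gives 9 > 0. Violating.
Others bid (3, 3, 21): truth gives 0; no alternative beats it.
Others bid (3, 12, 3): truth gives 0; no alternative beats it.
(Checking all 27 profiles: 2 have a profitable deviation, 25 do not.)

2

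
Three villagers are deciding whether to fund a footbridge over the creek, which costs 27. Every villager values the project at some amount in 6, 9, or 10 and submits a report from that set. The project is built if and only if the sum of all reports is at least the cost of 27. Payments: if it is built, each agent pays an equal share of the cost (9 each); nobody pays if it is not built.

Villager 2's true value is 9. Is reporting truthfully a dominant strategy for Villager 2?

Check each profile of the others' reports and compare truth against every alternative report.
Others report (6, 6): truth gives 0, best alternative gives 0.
Others report (6, 9): truth gives 0, best alternative gives 0.
Others report (6, 10): truth gives 0, best alternative gives 0.
Others report (9, 6): truth gives 0, best alternative gives 0.
Others report (9, 9): truth gives 0, best alternative gives 0.
Others report (9, 10): truth gives 0, best alternative gives 0.
(Remaining 3 profiles checked similarly; truth is weakly best in each.)
In every case the truthful report is at least as good as any alternative, so it is a dominant strategy.

Yes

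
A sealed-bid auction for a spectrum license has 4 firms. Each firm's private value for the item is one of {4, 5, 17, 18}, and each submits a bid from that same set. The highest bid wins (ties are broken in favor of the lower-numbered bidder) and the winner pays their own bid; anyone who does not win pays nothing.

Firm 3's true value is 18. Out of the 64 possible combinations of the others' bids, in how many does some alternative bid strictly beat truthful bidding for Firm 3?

12

Others bid (4, 4, 4): truth gives 0; bid 5 gives 13 > 0. Violating.
Others bid (4, 4, 5): truth gives 0; bid 5 gives 13 > 0. Violating.
Others bid (4, 4, 17): truth gives 0; bid 17 gives 1 > 0. Violating.
Others bid (4, 5, 4): truth gives 0; bid 17 gives 1 > 0. Violating.
Others bid (4, 4, 18): truth gives 0; no alternative beats it.
Others bid (4, 5, 18): truth gives 0; no alternative beats it.
(Checking all 64 profiles: 12 have a profitable deviation, 52 do not.)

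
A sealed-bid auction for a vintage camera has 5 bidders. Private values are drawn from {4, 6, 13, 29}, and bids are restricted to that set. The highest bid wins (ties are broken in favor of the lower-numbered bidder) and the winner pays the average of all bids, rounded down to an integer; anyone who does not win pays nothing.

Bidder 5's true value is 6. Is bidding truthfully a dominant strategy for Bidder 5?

Yes

Check each profile of the others' bids and compare truth against every alternative bid.
Others bid (4, 4, 4, 4): truth gives 2, best alternative gives 1.
Others bid (4, 4, 4, 6): truth gives 0, best alternative gives 0.
Others bid (4, 4, 4, 13): truth gives 0, best alternative gives 0.
Others bid (4, 4, 4, 29): truth gives 0, best alternative gives 0.
Others bid (4, 4, 6, 4): truth gives 0, best alternative gives 0.
Others bid (4, 4, 6, 6): truth gives 0, best alternative gives 0.
(Remaining 250 profiles checked similarly; truth is weakly best in each.)
In every case the truthful bid is at least as good as any alternative, so it is a dominant strategy.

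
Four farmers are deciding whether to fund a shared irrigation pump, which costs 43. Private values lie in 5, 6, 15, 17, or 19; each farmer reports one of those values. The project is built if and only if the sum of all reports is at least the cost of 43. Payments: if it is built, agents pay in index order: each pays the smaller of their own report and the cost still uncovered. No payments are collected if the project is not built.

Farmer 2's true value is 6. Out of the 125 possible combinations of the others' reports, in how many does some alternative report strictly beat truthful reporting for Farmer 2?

69

Others report (5, 15, 19): truth gives 0; report 5 gives 1 > 0. Violating.
Others report (5, 17, 17): truth gives 0; report 5 gives 1 > 0. Violating.
Others report (5, 17, 19): truth gives 0; report 5 gives 1 > 0. Violating.
Others report (5, 19, 15): truth gives 0; report 5 gives 1 > 0. Violating.
Others report (5, 5, 5): truth gives 0; no alternative beats it.
Others report (5, 5, 6): truth gives 0; no alternative beats it.
(Checking all 125 profiles: 69 have a profitable deviation, 56 do not.)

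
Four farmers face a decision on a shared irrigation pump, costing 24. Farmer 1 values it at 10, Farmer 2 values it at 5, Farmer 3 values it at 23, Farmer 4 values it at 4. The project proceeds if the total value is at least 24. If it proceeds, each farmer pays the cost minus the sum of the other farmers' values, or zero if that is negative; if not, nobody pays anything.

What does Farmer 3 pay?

Total value 42 ≥ cost 24, so the project is built.
The other farmers' values sum to 19.
Cost minus that sum is 24 - 19 = 5.

5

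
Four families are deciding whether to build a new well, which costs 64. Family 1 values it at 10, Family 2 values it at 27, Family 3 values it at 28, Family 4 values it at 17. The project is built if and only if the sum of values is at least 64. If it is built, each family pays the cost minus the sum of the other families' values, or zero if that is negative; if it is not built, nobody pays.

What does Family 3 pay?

Total value 82 ≥ cost 64, so the project is built.
The other families' values sum to 54.
Cost minus that sum is 64 - 54 = 10.

10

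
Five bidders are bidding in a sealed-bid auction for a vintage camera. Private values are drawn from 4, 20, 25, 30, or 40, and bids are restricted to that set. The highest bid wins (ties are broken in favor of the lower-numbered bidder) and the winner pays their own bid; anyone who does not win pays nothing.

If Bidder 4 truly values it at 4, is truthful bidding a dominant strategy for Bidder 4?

Check each profile of the others' bids and compare truth against every alternative bid.
Others bid (4, 4, 4, 4): truth gives 0, best alternative gives -16.
Others bid (4, 4, 4, 20): truth gives 0, best alternative gives -16.
Others bid (4, 4, 4, 25): truth gives 0, best alternative gives 0.
Others bid (4, 4, 4, 30): truth gives 0, best alternative gives 0.
Others bid (4, 4, 4, 40): truth gives 0, best alternative gives 0.
Others bid (4, 4, 20, 4): truth gives 0, best alternative gives 0.
(Remaining 619 profiles checked similarly; truth is weakly best in each.)
In every case the truthful bid is at least as good as any alternative, so it is a dominant strategy.

Yes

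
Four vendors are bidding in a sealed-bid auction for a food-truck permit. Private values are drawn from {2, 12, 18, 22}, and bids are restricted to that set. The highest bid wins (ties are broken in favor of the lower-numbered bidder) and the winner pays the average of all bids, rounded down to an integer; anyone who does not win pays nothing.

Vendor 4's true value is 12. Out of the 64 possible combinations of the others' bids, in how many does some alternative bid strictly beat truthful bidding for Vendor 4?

9

Others bid (2, 2, 12): truth gives 0; bid 18 gives 4 > 0. Violating.
Others bid (2, 2, 18): truth gives 0; bid 22 gives 1 > 0. Violating.
Others bid (2, 12, 2): truth gives 0; bid 18 gives 4 > 0. Violating.
Others bid (2, 12, 12): truth gives 0; bid 18 gives 1 > 0. Violating.
Others bid (2, 2, 2): truth gives 8; no alternative beats it.
Others bid (2, 2, 22): truth gives 0; no alternative beats it.
(Checking all 64 profiles: 9 have a profitable deviation, 55 do not.)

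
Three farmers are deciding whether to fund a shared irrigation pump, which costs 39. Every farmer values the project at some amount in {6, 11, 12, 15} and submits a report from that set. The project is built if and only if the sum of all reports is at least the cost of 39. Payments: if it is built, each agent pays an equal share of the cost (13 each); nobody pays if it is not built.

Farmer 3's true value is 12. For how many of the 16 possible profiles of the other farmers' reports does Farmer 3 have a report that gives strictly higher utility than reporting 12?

3

Others report (12, 15): truth gives -1; report 6 gives 0 > -1. Violating.
Others report (15, 12): truth gives -1; report 6 gives 0 > -1. Violating.
Others report (15, 15): truth gives -1; report 6 gives 0 > -1. Violating.
Others report (6, 6): truth gives 0; no alternative beats it.
Others report (6, 11): truth gives 0; no alternative beats it.
(Checking all 16 profiles: 3 have a profitable deviation, 13 do not.)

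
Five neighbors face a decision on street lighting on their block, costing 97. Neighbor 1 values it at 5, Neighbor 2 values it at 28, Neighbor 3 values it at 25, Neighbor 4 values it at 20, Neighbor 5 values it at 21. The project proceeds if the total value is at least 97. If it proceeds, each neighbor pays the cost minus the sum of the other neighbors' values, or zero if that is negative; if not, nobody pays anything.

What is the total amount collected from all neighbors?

Total value 99 ≥ cost 97, so it is built.
Neighbor 1: others sum to 94; max(0, 97 - 94) = 3.
Neighbor 2: others sum to 71; max(0, 97 - 71) = 26.
Neighbor 3: others sum to 74; max(0, 97 - 74) = 23.
Neighbor 4: others sum to 79; max(0, 97 - 79) = 18.
Neighbor 5: others sum to 78; max(0, 97 - 78) = 19.
Total collected = 3 + 26 + 23 + 18 + 19 = 89.

89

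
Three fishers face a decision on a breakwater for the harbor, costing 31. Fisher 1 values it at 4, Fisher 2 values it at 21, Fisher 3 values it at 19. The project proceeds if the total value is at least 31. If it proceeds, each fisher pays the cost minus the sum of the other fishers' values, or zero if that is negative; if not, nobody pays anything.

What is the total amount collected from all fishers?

14

Total value 44 ≥ cost 31, so it is built.
Fisher 1: others sum to 40; max(0, 31 - 40) = 0.
Fisher 2: others sum to 23; max(0, 31 - 23) = 8.
Fisher 3: others sum to 25; max(0, 31 - 25) = 6.
Total collected = 0 + 8 + 6 = 14.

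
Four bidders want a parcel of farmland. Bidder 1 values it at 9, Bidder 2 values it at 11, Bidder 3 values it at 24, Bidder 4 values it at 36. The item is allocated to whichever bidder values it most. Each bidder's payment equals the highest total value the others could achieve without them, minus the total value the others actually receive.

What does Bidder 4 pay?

24

Bidder 4 has the highest value and receives the item.
Without Bidder 4, the item would go to the next-highest value, 24, so the others could achieve 24.
With Bidder 4 present and winning, the others receive nothing, so their total is 0.
Payment = 24 - 0 = 24.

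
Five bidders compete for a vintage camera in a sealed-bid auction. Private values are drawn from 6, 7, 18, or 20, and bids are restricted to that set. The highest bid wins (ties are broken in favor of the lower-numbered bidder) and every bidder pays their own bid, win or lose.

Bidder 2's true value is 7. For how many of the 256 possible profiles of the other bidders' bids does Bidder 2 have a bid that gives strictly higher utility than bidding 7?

248

Others bid (6, 6, 6, 18): truth gives -7; bid 6 gives -6 > -7. Violating.
Others bid (6, 6, 6, 20): truth gives -7; bid 6 gives -6 > -7. Violating.
Others bid (6, 6, 7, 18): truth gives -7; bid 6 gives -6 > -7. Violating.
Others bid (6, 6, 7, 20): truth gives -7; bid 6 gives -6 > -7. Violating.
Others bid (6, 6, 6, 6): truth gives 0; no alternative beats it.
Others bid (6, 6, 6, 7): truth gives 0; no alternative beats it.
(Checking all 256 profiles: 248 have a profitable deviation, 8 do not.)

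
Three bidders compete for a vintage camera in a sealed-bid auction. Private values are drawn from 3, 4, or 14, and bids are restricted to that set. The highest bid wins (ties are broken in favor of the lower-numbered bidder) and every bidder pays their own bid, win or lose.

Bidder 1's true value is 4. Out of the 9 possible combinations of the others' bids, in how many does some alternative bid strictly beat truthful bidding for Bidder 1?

6

Others bid (3, 3): truth gives 0; bid 3 gives 1 > 0. Violating.
Others bid (3, 14): truth gives -4; bid 3 gives -3 > -4. Violating.
Others bid (4, 14): truth gives -4; bid 3 gives -3 > -4. Violating.
Others bid (14, 3): truth gives -4; bid 3 gives -3 > -4. Violating.
Others bid (3, 4): truth gives 0; no alternative beats it.
Others bid (4, 3): truth gives 0; no alternative beats it.
(Checking all 9 profiles: 6 have a profitable deviation, 3 do not.)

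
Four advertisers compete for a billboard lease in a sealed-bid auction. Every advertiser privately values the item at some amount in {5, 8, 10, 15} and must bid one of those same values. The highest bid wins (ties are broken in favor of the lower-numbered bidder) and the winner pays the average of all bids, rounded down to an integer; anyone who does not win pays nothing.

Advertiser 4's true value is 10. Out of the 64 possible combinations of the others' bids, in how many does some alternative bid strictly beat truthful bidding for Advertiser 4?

10

Others bid (5, 5, 5): truth gives 4; bid 8 gives 5 > 4. Violating.
Others bid (5, 5, 10): truth gives 0; bid 15 gives 2 > 0. Violating.
Others bid (5, 8, 10): truth gives 0; bid 15 gives 1 > 0. Violating.
Others bid (5, 10, 5): truth gives 0; bid 15 gives 2 > 0. Violating.
Others bid (5, 5, 8): truth gives 3; no alternative beats it.
Others bid (5, 5, 15): truth gives 0; no alternative beats it.
(Checking all 64 profiles: 10 have a profitable deviation, 54 do not.)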